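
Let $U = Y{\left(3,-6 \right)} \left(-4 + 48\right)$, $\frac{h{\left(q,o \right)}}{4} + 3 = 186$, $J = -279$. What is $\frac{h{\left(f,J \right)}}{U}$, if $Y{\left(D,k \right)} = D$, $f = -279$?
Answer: $\frac{61}{11} \approx 5.5455$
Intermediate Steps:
$h{\left(q,o \right)} = 732$ ($h{\left(q,o \right)} = -12 + 4 \cdot 186 = -12 + 744 = 732$)
$U = 132$ ($U = 3 \left(-4 + 48\right) = 3 \cdot 44 = 132$)
$\frac{h{\left(f,J \right)}}{U} = \frac{732}{132} = 732 \cdot \frac{1}{132} = \frac{61}{11}$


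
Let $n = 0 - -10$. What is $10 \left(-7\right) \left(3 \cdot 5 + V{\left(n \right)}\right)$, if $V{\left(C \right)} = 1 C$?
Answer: $-1750$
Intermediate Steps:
$n = 10$ ($n = 0 + 10 = 10$)
$V{\left(C \right)} = C$
$10 \left(-7\right) \left(3 \cdot 5 + V{\left(n \right)}\right) = 10 \left(-7\right) \left(3 \cdot 5 + 10\right) = - 70 \left(15 + 10\right) = \left(-70\right) 25 = -1750$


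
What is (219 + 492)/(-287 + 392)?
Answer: 237/35 ≈ 6.7714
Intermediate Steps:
(219 + 492)/(-287 + 392) = 711/105 = 711*(1/105) = 237/35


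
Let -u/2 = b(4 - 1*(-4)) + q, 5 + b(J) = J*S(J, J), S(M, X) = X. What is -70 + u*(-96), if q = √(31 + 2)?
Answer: 11258 + 192*√33 ≈ 12361.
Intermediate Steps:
b(J) = -5 + J² (b(J) = -5 + J*J = -5 + J²)
q = √33 ≈ 5.7446
u = -118 - 2*√33 (u = -2*((-5 + (4 - 1*(-4))²) + √33) = -2*((-5 + (4 + 4)²) + √33) = -2*((-5 + 8²) + √33) = -2*((-5 + 64) + √33) = -2*(59 + √33) = -118 - 2*√33 ≈ -129.49)
-70 + u*(-96) = -70 + (-118 - 2*√33)*(-96) = -70 + (11328 + 192*√33) = 11258 + 192*√33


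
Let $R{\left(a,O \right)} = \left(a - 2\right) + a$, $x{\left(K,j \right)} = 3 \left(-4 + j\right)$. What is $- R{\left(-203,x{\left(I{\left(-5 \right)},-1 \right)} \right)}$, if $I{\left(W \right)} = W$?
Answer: $408$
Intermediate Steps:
$x{\left(K,j \right)} = -12 + 3 j$
$R{\left(a,O \right)} = -2 + 2 a$ ($R{\left(a,O \right)} = \left(-2 + a\right) + a = -2 + 2 a$)
$- R{\left(-203,x{\left(I{\left(-5 \right)},-1 \right)} \right)} = - (-2 + 2 \left(-203\right)) = - (-2 - 406) = \left(-1\right) \left(-408\right) = 408$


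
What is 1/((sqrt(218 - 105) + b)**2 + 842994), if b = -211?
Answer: 221907/196965835723 + 211*sqrt(113)/393931671446 ≈ 1.1323e-6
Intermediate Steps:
1/((sqrt(218 - 105) + b)**2 + 842994) = 1/((sqrt(218 - 105) - 211)**2 + 842994) = 1/((sqrt(113) - 211)**2 + 842994) = 1/((-211 + sqrt(113))**2 + 842994) = 1/(842994 + (-211 + sqrt(113))**2)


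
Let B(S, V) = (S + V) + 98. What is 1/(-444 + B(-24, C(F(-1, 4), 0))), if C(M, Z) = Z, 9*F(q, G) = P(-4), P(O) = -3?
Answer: -1/370 ≈ -0.0027027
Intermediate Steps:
F(q, G) = -1/3 (F(q, G) = (1/9)*(-3) = -1/3)
B(S, V) = 98 + S + V
1/(-444 + B(-24, C(F(-1, 4), 0))) = 1/(-444 + (98 - 24 + 0)) = 1/(-444 + 74) = 1/(-370) = -1/370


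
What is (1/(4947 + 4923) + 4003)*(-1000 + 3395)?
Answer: 18925103669/1974 ≈ 9.5872e+6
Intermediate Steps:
(1/(4947 + 4923) + 4003)*(-1000 + 3395) = (1/9870 + 4003)*2395 = (39509611/9870)*2395 = 18925103669/1974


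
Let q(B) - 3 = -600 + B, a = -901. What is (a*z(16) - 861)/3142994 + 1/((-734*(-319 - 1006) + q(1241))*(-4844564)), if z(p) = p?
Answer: -36013240667703613/7409137876167391752 ≈ -0.0048607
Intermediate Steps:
q(B) = -597 + B (q(B) = 3 + (-600 + B) = -597 + B)
(a*z(16) - 861)/3142994 + 1/((-734*(-319 - 1006) + q(1241))*(-4844564)) = (-901*16 - 861)/3142994 + 1/((-734*(-319 - 1006) + (-597 + 1241))*(-4844564)) = (-14416 - 861)*(1/3142994) - 1/4844564/(-734*(-1325) + 644) = -15277*1/3142994 - 1/4844564/(972550 + 644) = -15277/3142994 - 1/4844564/973194 = -15277/3142994 + (1/973194)*(-1/4844564) = -15277/3142994 - 1/4714700617416 = -36013240667703613/7409137876167391752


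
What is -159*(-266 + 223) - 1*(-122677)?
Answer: 129514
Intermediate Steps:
-159*(-266 + 223) - 1*(-122677) = -159*(-43) + 122677 = 6837 + 122677 = 129514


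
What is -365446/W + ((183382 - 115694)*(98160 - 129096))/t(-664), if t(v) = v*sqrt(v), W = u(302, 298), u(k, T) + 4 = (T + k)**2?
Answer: -182723/179998 - 65437374*I*sqrt(166)/6889 ≈ -1.0151 - 1.2238e+5*I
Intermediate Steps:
u(k, T) = -4 + (T + k)**2
W = 359996 (W = -4 + (298 + 302)**2 = -4 + 600**2 = -4 + 360000 = 359996)
t(v) = v**(3/2)
-365446/W + ((183382 - 115694)*(98160 - 129096))/t(-664) = -365446/359996 + ((183382 - 115694)*(98160 - 129096))/((-664)**(3/2)) = -365446*1/359996 + (67688*(-30936))/((-1328*I*sqrt(166))) = -182723/179998 - 65437374*I*sqrt(166)/6889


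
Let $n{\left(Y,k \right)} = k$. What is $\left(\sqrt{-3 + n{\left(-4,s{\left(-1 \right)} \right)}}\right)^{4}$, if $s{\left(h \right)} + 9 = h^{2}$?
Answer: $121$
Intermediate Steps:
$s{\left(h \right)} = -9 + h^{2}$
$\left(\sqrt{-3 + n{\left(-4,s{\left(-1 \right)} \right)}}\right)^{4} = \left(\sqrt{-3 - \left(9 - \left(-1\right)^{2}\right)}\right)^{4} = \left(\sqrt{-3 + \left(-9 + 1\right)}\right)^{4} = \left(\sqrt{-3 - 8}\right)^{4} = \left(\sqrt{-11}\right)^{4} = \left(i \sqrt{11}\right)^{4} = 121$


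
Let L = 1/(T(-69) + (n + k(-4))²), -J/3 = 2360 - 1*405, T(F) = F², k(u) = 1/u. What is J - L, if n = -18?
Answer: -478026841/81505 ≈ -5865.0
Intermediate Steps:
J = -5865 (J = -3*(2360 - 1*405) = -3*(2360 - 405) = -3*1955 = -5865)
L = 16/81505 (L = 1/((-69)² + (-18 + 1/(-4))²) = 1/(4761 + (-18 - ¼)²) = 1/(4761 + (-73/4)²) = 1/(4761 + 5329/16) = 1/(81505/16) = 16/81505 ≈ 0.00019631)
J - L = -5865 - 1*16/81505 = -5865 - 16/81505 = -478026841/81505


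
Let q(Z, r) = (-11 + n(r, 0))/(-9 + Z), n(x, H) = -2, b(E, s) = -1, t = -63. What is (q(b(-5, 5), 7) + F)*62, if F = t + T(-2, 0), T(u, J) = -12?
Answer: -22847/5 ≈ -4569.4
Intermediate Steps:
q(Z, r) = -13/(-9 + Z) (q(Z, r) = (-11 - 2)/(-9 + Z) = -13/(-9 + Z))
F = -75 (F = -63 - 12 = -75)
(q(b(-5, 5), 7) + F)*62 = (-13/(-9 - 1) - 75)*62 = (-13/(-10) - 75)*62 = (-13*(-⅒) - 75)*62 = (13/10 - 75)*62 = -737/10*62 = -22847/5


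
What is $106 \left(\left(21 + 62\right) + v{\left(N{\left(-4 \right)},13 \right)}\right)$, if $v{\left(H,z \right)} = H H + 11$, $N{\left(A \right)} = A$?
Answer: $11660$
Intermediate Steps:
$v{\left(H,z \right)} = 11 + H^{2}$ ($v{\left(H,z \right)} = H^{2} + 11 = 11 + H^{2}$)
$106 \left(\left(21 + 62\right) + v{\left(N{\left(-4 \right)},13 \right)}\right) = 106 \left(\left(21 + 62\right) + \left(11 + \left(-4\right)^{2}\right)\right) = 106 \left(83 + \left(11 + 16\right)\right) = 106 \left(83 + 27\right) = 106 \cdot 110 = 11660$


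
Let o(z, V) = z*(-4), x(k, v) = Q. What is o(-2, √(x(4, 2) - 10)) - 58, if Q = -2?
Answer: -50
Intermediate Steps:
x(k, v) = -2
o(z, V) = -4*z
o(-2, √(x(4, 2) - 10)) - 58 = -4*(-2) - 58 = 8 - 58 = -50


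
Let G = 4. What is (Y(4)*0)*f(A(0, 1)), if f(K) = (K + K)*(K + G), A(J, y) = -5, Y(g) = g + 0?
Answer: 0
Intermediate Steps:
Y(g) = g
f(K) = 2*K*(4 + K) (f(K) = (K + K)*(K + 4) = (2*K)*(4 + K) = 2*K*(4 + K))
(Y(4)*0)*f(A(0, 1)) = (4*0)*(2*(-5)*(4 - 5)) = 0*(2*(-5)*(-1)) = 0*10 = 0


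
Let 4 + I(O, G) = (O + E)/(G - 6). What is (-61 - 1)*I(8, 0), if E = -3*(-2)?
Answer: 1178/3 ≈ 392.67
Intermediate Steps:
E = 6
I(O, G) = -4 + (6 + O)/(-6 + G) (I(O, G) = -4 + (O + 6)/(G - 6) = -4 + (6 + O)/(-6 + G))
(-61 - 1)*I(8, 0) = (-61 - 1)*((30 + 8 - 4*0)/(-6 + 0)) = -62*(30 + 8 + 0)/(-6) = -(-31)*38/3 = -62*(-19/3) = 1178/3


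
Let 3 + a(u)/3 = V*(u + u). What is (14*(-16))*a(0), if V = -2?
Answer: 2016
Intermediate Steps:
a(u) = -9 - 12*u (a(u) = -9 + 3*(-2*(u + u)) = -9 + 3*(-4*u) = -9 - 12*u)
(14*(-16))*a(0) = (14*(-16))*(-9 - 12*0) = -224*(-9 + 0) = -224*(-9) = 2016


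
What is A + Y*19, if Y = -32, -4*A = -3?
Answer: -2429/4 ≈ -607.25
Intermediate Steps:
A = ¾ (A = -¼*(-3) = ¾ ≈ 0.75000)
A + Y*19 = ¾ - 32*19 = ¾ - 608 = -2429/4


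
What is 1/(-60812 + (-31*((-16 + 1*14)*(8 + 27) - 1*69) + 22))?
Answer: -1/56481 ≈ -1.7705e-5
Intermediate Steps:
1/(-60812 + (-31*((-16 + 1*14)*(8 + 27) - 1*69) + 22)) = 1/(-60812 + (-31*((-16 + 14)*35 - 69) + 22)) = 1/(-60812 + (-31*(-2*35 - 69) + 22)) = 1/(-60812 + (-31*(-70 - 69) + 22)) = 1/(-60812 + (-31*(-139) + 22)) = 1/(-60812 + (4309 + 22)) = 1/(-60812 + 4331) = 1/(-56481) = -1/56481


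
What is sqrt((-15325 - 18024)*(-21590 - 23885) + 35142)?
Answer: sqrt(1516580917) ≈ 38943.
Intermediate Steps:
sqrt((-15325 - 18024)*(-21590 - 23885) + 35142) = sqrt(-33349*(-45475) + 35142) = sqrt(1516545775 + 35142) = sqrt(1516580917)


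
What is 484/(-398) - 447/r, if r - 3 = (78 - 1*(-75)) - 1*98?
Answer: -102989/11542 ≈ -8.9230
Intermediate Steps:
r = 58 (r = 3 + ((78 - 1*(-75)) - 1*98) = 3 + ((78 + 75) - 98) = 3 + (153 - 98) = 3 + 55 = 58)
484/(-398) - 447/r = 484/(-398) - 447/58 = 484*(-1/398) - 447*1/58 = -242/199 - 447/58 = -102989/11542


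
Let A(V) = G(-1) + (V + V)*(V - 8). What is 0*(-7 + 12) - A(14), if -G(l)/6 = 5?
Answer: -138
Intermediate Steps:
G(l) = -30 (G(l) = -6*5 = -30)
A(V) = -30 + 2*V*(-8 + V) (A(V) = -30 + (V + V)*(V - 8) = -30 + (2*V)*(-8 + V) = -30 + 2*V*(-8 + V))
0*(-7 + 12) - A(14) = 0*(-7 + 12) - (-30 - 16*14 + 2*14²) = 0*5 - (-30 - 224 + 2*196) = 0 - (-30 - 224 + 392) = 0 - 1*138 = 0 - 138 = -138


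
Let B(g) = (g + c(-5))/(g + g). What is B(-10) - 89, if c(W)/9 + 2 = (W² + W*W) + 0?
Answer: -1101/10 ≈ -110.10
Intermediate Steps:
c(W) = -18 + 18*W² (c(W) = -18 + 9*((W² + W*W) + 0) = -18 + 9*((W² + W²) + 0) = -18 + 9*(2*W² + 0) = -18 + 9*(2*W²) = -18 + 18*W²)
B(g) = (432 + g)/(2*g) (B(g) = (g + (-18 + 18*(-5)²))/(g + g) = (g + (-18 + 18*25))/((2*g)) = (g + (-18 + 450))*(1/(2*g)) = (g + 432)*(1/(2*g)) = (432 + g)*(1/(2*g)) = (432 + g)/(2*g))
B(-10) - 89 = (½)*(432 - 10)/(-10) - 89 = (½)*(-⅒)*422 - 89 = -211/10 - 89 = -1101/10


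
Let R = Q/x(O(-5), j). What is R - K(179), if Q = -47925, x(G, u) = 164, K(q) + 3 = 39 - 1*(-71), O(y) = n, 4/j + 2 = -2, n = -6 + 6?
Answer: -65473/164 ≈ -399.23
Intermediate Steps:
n = 0
j = -1 (j = 4/(-2 - 2) = 4/(-4) = 4*(-1/4) = -1)
O(y) = 0
K(q) = 107 (K(q) = -3 + (39 - 1*(-71)) = -3 + (39 + 71) = -3 + 110 = 107)
R = -47925/164 ≈ -292.23
R - K(179) = -47925/164 - 1*107 = -47925/164 - 107 = -65473/164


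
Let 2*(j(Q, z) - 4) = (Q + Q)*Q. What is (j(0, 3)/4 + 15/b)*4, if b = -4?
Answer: -11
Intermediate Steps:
j(Q, z) = 4 + Q² (j(Q, z) = 4 + ((Q + Q)*Q)/2 = 4 + ((2*Q)*Q)/2 = 4 + (2*Q²)/2 = 4 + Q²)
(j(0, 3)/4 + 15/b)*4 = ((4 + 0²)/4 + 15/(-4))*4 = ((4 + 0)*(¼) + 15*(-¼))*4 = (4*(¼) - 15/4)*4 = (1 - 15/4)*4 = -11/4*4 = -11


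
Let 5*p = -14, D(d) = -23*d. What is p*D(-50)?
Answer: -3220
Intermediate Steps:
p = -14/5 (p = (⅕)*(-14) = -14/5 ≈ -2.8000)
p*D(-50) = -(-322)*(-50)/5 = -14/5*1150 = -3220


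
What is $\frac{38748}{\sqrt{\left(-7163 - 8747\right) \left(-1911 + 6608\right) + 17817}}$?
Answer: $- \frac{38748 i \sqrt{74711453}}{74711453} \approx - 4.4829 i$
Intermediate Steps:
$\frac{38748}{\sqrt{\left(-7163 - 8747\right) \left(-1911 + 6608\right) + 17817}} = \frac{38748}{\sqrt{\left(-15910\right) 4697 + 17817}} = \frac{38748}{\sqrt{-74729270 + 17817}} = \frac{38748}{\sqrt{-74711453}} = \frac{38748}{i \sqrt{74711453}} = 38748 \left(- \frac{i \sqrt{74711453}}{74711453}\right) = - \frac{38748 i \sqrt{74711453}}{74711453}$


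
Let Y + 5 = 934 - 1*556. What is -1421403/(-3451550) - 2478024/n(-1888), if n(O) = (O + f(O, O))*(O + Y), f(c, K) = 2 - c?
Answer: 285244352943/348606550 ≈ 818.24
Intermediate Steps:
Y = 373 (Y = -5 + (934 - 1*556) = -5 + (934 - 556) = -5 + 378 = 373)
n(O) = 746 + 2*O (n(O) = (O + (2 - O))*(O + 373) = 2*(373 + O) = 746 + 2*O)
-1421403/(-3451550) - 2478024/n(-1888) = -1421403/(-3451550) - 2478024/(746 + 2*(-1888)) = -1421403*(-1/3451550) - 2478024/(746 - 3776) = 1421403/3451550 - 2478024/(-3030) = 1421403/3451550 - 2478024*(-1/3030) = 1421403/3451550 + 413004/505 = 285244352943/348606550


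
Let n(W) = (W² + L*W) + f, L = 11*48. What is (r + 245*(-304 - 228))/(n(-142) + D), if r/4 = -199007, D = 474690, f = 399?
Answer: -926368/420277 ≈ -2.2042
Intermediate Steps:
L = 528
r = -796028 (r = 4*(-199007) = -796028)
n(W) = 399 + W² + 528*W (n(W) = (W² + 528*W) + 399 = 399 + W² + 528*W)
(r + 245*(-304 - 228))/(n(-142) + D) = (-796028 + 245*(-304 - 228))/((399 + (-142)² + 528*(-142)) + 474690) = (-796028 + 245*(-532))/((399 + 20164 - 74976) + 474690) = (-796028 - 130340)/(-54413 + 474690) = -926368/420277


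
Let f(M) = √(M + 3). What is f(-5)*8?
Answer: 8*I*√2 ≈ 11.314*I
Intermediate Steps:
f(M) = √(3 + M)
f(-5)*8 = √(3 - 5)*8 = √(-2)*8 = (I*√2)*8 = 8*I*√2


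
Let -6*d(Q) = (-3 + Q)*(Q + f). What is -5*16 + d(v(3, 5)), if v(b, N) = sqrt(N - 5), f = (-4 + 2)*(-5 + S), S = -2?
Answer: -73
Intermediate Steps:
f = 14 (f = (-4 + 2)*(-5 - 2) = -2*(-7) = 14)
v(b, N) = sqrt(-5 + N)
d(Q) = -(-3 + Q)*(14 + Q)/6 (d(Q) = -(-3 + Q)*(Q + 14)/6 = -(-3 + Q)*(14 + Q)/6)
-5*16 + d(v(3, 5)) = -5*16 + (7 - 11*sqrt(-5 + 5)/6 - (sqrt(-5 + 5))**2/6) = -80 + (7 - 11*sqrt(0)/6 - (sqrt(0))**2/6) = -80 + (7 - 11/6*0 - 1/6*0**2) = -80 + (7 + 0 - 1/6*0) = -80 + (7 + 0 + 0) = -80 + 7 = -73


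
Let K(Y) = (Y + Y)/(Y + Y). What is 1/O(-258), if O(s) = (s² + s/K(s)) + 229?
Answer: 1/66535 ≈ 1.5030e-5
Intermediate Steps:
K(Y) = 1 (K(Y) = (2*Y)/((2*Y)) = (2*Y)*(1/(2*Y)) = 1)
O(s) = 229 + s + s² (O(s) = (s² + s/1) + 229 = (s² + 1*s) + 229 = (s² + s) + 229 = (s + s²) + 229 = 229 + s + s²)
1/O(-258) = 1/(229 - 258 + (-258)²) = 1/(229 - 258 + 66564) = 1/66535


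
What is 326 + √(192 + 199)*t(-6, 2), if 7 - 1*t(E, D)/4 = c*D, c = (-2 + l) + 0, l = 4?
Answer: 326 + 12*√391 ≈ 563.29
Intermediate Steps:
c = 2 (c = (-2 + 4) + 0 = 2 + 0 = 2)
t(E, D) = 28 - 8*D
326 + √(192 + 199)*t(-6, 2) = 326 + √(192 + 199)*(28 - 8*2) = 326 + √391*(28 - 16) = 326 + √391*12 = 326 + 12*√391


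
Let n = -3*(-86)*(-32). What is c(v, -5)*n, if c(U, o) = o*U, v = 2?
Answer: 82560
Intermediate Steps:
c(U, o) = U*o
n = -8256 (n = 258*(-32) = -8256)
c(v, -5)*n = (2*(-5))*(-8256) = -10*(-8256) = 82560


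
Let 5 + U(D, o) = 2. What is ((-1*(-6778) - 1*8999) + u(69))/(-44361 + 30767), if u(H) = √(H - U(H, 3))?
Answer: 2221/13594 - 3*√2/6797 ≈ 0.16276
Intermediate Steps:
U(D, o) = -3 (U(D, o) = -5 + 2 = -3)
u(H) = √(3 + H) (u(H) = √(H - 1*(-3)) = √(H + 3) = √(3 + H))
((-1*(-6778) - 1*8999) + u(69))/(-44361 + 30767) = ((-1*(-6778) - 1*8999) + √(3 + 69))/(-44361 + 30767) = ((6778 - 8999) + √72)/(-13594) = (-2221 + 6*√2)*(-1/13594) = 2221/13594 - 3*√2/6797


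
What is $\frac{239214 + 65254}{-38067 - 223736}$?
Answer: $- \frac{304468}{261803} \approx -1.163$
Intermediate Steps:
$\frac{239214 + 65254}{-38067 - 223736} = \frac{304468}{-261803} = 304468 \left(- \frac{1}{261803}\right) = - \frac{304468}{261803}$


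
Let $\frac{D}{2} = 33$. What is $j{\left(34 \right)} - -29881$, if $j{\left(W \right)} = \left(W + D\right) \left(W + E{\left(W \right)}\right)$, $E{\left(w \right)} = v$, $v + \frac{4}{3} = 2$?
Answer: $\frac{100043}{3} \approx 33348.0$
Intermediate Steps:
$v = \frac{2}{3}$ ($v = - \frac{4}{3} + 2 = \frac{2}{3} \approx 0.66667$)
$D = 66$ ($D = 2 \cdot 33 = 66$)
$E{\left(w \right)} = \frac{2}{3}$
$j{\left(W \right)} = \left(66 + W\right) \left(\frac{2}{3} + W\right)$ ($j{\left(W \right)} = \left(W + 66\right) \left(W + \frac{2}{3}\right) = \left(66 + W\right) \left(\frac{2}{3} + W\right)$)
$j{\left(34 \right)} - -29881 = \left(44 + 34^{2} + \frac{200}{3} \cdot 34\right) - -29881 = \left(44 + 1156 + \frac{6800}{3}\right) + 29881 = \frac{10400}{3} + 29881 = \frac{100043}{3}$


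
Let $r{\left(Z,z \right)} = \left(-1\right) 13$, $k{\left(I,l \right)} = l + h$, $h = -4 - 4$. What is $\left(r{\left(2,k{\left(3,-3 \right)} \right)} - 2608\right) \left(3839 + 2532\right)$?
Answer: $-16698391$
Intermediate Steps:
$h = -8$ ($h = -4 - 4 = -8$)
$k{\left(I,l \right)} = -8 + l$ ($k{\left(I,l \right)} = l - 8 = -8 + l$)
$r{\left(Z,z \right)} = -13$
$\left(r{\left(2,k{\left(3,-3 \right)} \right)} - 2608\right) \left(3839 + 2532\right) = \left(-13 - 2608\right) \left(3839 + 2532\right) = \left(-13 - 2608\right) 6371 = \left(-2621\right) 6371 = -16698391$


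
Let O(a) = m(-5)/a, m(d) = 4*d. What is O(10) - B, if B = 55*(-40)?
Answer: 2198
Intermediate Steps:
O(a) = -20/a (O(a) = (4*(-5))/a = -20/a)
B = -2200
O(10) - B = -20/10 - 1*(-2200) = -20*⅒ + 2200 = -2 + 2200 = 2198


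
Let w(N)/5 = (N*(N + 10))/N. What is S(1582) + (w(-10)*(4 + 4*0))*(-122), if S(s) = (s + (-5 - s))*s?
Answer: -7910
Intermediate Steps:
w(N) = 50 + 5*N (w(N) = 5*((N*(N + 10))/N) = 5*((N*(10 + N))/N) = 5*(10 + N) = 50 + 5*N)
S(s) = -5*s
S(1582) + (w(-10)*(4 + 4*0))*(-122) = -5*1582 + ((50 + 5*(-10))*(4 + 4*0))*(-122) = -7910 + ((50 - 50)*(4 + 0))*(-122) = -7910 + (0*4)*(-122) = -7910 + 0*(-122) = -7910 + 0 = -7910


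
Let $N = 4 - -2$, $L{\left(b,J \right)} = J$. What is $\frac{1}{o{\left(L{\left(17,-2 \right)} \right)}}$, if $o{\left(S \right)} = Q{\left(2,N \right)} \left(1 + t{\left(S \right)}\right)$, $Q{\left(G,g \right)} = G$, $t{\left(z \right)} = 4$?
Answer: $\frac{1}{10} \approx 0.1$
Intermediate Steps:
$N = 6$ ($N = 4 + 2 = 6$)
$o{\left(S \right)} = 10$ ($o{\left(S \right)} = 2 \left(1 + 4\right) = 2 \cdot 5 = 10$)
$\frac{1}{o{\left(L{\left(17,-2 \right)} \right)}} = \frac{1}{10}$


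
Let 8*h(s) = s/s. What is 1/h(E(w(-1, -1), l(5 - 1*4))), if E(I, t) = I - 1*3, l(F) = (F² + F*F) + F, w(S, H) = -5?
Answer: 8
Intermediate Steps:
l(F) = F + 2*F² (l(F) = (F² + F²) + F = 2*F² + F = F + 2*F²)
E(I, t) = -3 + I (E(I, t) = I - 3 = -3 + I)
h(s) = ⅛ (h(s) = (s/s)/8 = (⅛)*1 = ⅛)
1/h(E(w(-1, -1), l(5 - 1*4))) = 1/(⅛) = 8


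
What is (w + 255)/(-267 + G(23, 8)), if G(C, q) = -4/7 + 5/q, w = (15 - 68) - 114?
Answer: -448/1359 ≈ -0.32965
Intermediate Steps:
w = -167 (w = -53 - 114 = -167)
G(C, q) = -4/7 + 5/q (G(C, q) = -4*⅐ + 5/q = -4/7 + 5/q)
(w + 255)/(-267 + G(23, 8)) = (-167 + 255)/(-267 + (-4/7 + 5/8)) = 88/(-267 + (-4/7 + 5*(⅛))) = 88/(-267 + (-4/7 + 5/8)) = 88/(-267 + 3/56) = 88/(-14949/56) = 88*(-56/14949) = -448/1359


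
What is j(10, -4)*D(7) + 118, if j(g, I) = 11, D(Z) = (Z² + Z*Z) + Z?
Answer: 1273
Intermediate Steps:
D(Z) = Z + 2*Z² (D(Z) = (Z² + Z²) + Z = 2*Z² + Z = Z + 2*Z²)
j(10, -4)*D(7) + 118 = 11*(7*(1 + 2*7)) + 118 = 11*(7*(1 + 14)) + 118 = 11*(7*15) + 118 = 11*105 + 118 = 1155 + 118 = 1273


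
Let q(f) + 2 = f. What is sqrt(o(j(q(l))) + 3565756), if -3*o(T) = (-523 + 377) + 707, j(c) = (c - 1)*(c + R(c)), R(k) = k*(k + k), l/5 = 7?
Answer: sqrt(3565569) ≈ 1888.3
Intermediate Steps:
l = 35 (l = 5*7 = 35)
R(k) = 2*k**2 (R(k) = k*(2*k) = 2*k**2)
q(f) = -2 + f
j(c) = (-1 + c)*(c + 2*c**2) (j(c) = (c - 1)*(c + 2*c**2) = (-1 + c)*(c + 2*c**2))
o(T) = -187 (o(T) = -((-523 + 377) + 707)/3 = -(-146 + 707)/3 = -1/3*561 = -187)
sqrt(o(j(q(l))) + 3565756) = sqrt(-187 + 3565756) = sqrt(3565569)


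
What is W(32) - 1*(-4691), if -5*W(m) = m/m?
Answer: 23454/5 ≈ 4690.8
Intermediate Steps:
W(m) = -⅕ (W(m) = -m/(5*m) = -⅕*1 = -⅕)
W(32) - 1*(-4691) = -⅕ - 1*(-4691) = -⅕ + 4691 = 23454/5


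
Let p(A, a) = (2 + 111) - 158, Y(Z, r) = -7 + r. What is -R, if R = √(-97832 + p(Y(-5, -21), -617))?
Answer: -I*√97877 ≈ -312.85*I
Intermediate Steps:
p(A, a) = -45 (p(A, a) = 113 - 158 = -45)
R = I*√97877 (R = √(-97832 - 45) = √(-97877) = I*√97877 ≈ 312.85*I)
-R = -I*√97877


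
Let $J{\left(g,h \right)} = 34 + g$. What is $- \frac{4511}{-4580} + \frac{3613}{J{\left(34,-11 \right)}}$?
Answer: $\frac{1053393}{19465} \approx 54.117$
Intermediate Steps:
$- \frac{4511}{-4580} + \frac{3613}{J{\left(34,-11 \right)}} = - \frac{4511}{-4580} + \frac{3613}{34 + 34} = \left(-4511\right) \left(- \frac{1}{4580}\right) + \frac{3613}{68} = \frac{4511}{4580} + 3613 \cdot \frac{1}{68} = \frac{4511}{4580} + \frac{3613}{68} = \frac{1053393}{19465}$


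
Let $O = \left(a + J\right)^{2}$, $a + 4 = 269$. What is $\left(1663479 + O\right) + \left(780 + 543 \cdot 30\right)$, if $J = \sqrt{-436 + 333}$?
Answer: $1750671 + 530 i \sqrt{103} \approx 1.7507 \cdot 10^{6} + 5378.9 i$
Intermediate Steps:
$a = 265$ ($a = -4 + 269 = 265$)
$J = i \sqrt{103}$ ($J = \sqrt{-103} = i \sqrt{103} \approx 10.149 i$)
$O = \left(265 + i \sqrt{103}\right)^{2} \approx 70122.0 + 5378.9 i$
$\left(1663479 + O\right) + \left(780 + 543 \cdot 30\right) = \left(1663479 + \left(265 + i \sqrt{103}\right)^{2}\right) + \left(780 + 543 \cdot 30\right) = \left(1663479 + \left(265 + i \sqrt{103}\right)^{2}\right) + \left(780 + 16290\right) = \left(1663479 + \left(265 + i \sqrt{103}\right)^{2}\right) + 17070 = 1680549 + \left(265 + i \sqrt{103}\right)^{2}$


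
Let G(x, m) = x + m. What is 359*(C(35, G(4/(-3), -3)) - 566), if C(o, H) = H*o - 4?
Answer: -777235/3 ≈ -2.5908e+5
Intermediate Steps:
G(x, m) = m + x
C(o, H) = -4 + H*o
359*(C(35, G(4/(-3), -3)) - 566) = 359*((-4 + (-3 + 4/(-3))*35) - 566) = 359*((-4 + (-3 + 4*(-⅓))*35) - 566) = 359*((-4 + (-3 - 4/3)*35) - 566) = 359*((-4 - 13/3*35) - 566) = 359*((-4 - 455/3) - 566) = 359*(-467/3 - 566) = 359*(-2165/3) = -777235/3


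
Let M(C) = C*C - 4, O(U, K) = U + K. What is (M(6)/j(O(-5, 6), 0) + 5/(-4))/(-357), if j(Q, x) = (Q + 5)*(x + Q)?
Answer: -7/612 ≈ -0.011438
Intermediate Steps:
O(U, K) = K + U
j(Q, x) = (5 + Q)*(Q + x)
M(C) = -4 + C² (M(C) = C² - 4 = -4 + C²)
(M(6)/j(O(-5, 6), 0) + 5/(-4))/(-357) = ((-4 + 6²)/((6 - 5)² + 5*(6 - 5) + 5*0 + (6 - 5)*0) + 5/(-4))/(-357) = ((-4 + 36)/(1² + 5*1 + 0 + 1*0) + 5*(-¼))*(-1/357) = (32/(1 + 5 + 0 + 0) - 5/4)*(-1/357) = (32/6 - 5/4)*(-1/357) = (32*(⅙) - 5/4)*(-1/357) = (16/3 - 5/4)*(-1/357) = (49/12)*(-1/357) = -7/612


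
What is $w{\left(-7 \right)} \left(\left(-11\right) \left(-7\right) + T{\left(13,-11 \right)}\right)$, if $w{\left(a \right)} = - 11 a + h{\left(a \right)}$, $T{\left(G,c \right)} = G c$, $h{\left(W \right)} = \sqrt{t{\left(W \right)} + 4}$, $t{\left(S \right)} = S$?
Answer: $-5082 - 66 i \sqrt{3} \approx -5082.0 - 114.32 i$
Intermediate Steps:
$h{\left(W \right)} = \sqrt{4 + W}$ ($h{\left(W \right)} = \sqrt{W + 4} = \sqrt{4 + W}$)
$w{\left(a \right)} = \sqrt{4 + a} - 11 a$ ($w{\left(a \right)} = - 11 a + \sqrt{4 + a} = \sqrt{4 + a} - 11 a$)
$w{\left(-7 \right)} \left(\left(-11\right) \left(-7\right) + T{\left(13,-11 \right)}\right) = \left(\sqrt{4 - 7} - -77\right) \left(\left(-11\right) \left(-7\right) + 13 \left(-11\right)\right) = \left(\sqrt{-3} + 77\right) \left(77 - 143\right) = \left(i \sqrt{3} + 77\right) \left(-66\right) = \left(77 + i \sqrt{3}\right) \left(-66\right) = -5082 - 66 i \sqrt{3}$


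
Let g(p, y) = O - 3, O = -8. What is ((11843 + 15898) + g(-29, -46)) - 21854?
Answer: 5876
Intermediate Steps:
g(p, y) = -11 (g(p, y) = -8 - 3 = -11)
((11843 + 15898) + g(-29, -46)) - 21854 = ((11843 + 15898) - 11) - 21854 = (27741 - 11) - 21854 = 27730 - 21854 = 5876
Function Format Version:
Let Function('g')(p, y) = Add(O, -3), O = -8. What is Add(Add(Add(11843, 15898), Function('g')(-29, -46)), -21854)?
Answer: 5876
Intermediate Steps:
Function('g')(p, y) = -11 (Function('g')(p, y) = Add(-8, -3) = -11)
Add(Add(Add(11843, 15898), Function('g')(-29, -46)), -21854) = Add(Add(Add(11843, 15898), -11), -21854) = Add(Add(27741, -11), -21854) = Add(27730, -21854) = 5876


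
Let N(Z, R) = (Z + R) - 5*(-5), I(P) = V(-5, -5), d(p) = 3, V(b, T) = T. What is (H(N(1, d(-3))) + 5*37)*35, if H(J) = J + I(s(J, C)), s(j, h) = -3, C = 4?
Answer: 7315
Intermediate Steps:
I(P) = -5
N(Z, R) = 25 + R + Z (N(Z, R) = (R + Z) + 25 = 25 + R + Z)
H(J) = -5 + J (H(J) = J - 5 = -5 + J)
(H(N(1, d(-3))) + 5*37)*35 = ((-5 + (25 + 3 + 1)) + 5*37)*35 = ((-5 + 29) + 185)*35 = (24 + 185)*35 = 209*35 = 7315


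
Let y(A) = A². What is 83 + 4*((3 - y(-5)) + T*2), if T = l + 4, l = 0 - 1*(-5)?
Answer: 67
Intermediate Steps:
l = 5 (l = 0 + 5 = 5)
T = 9 (T = 5 + 4 = 9)
83 + 4*((3 - y(-5)) + T*2) = 83 + 4*((3 - 1*(-5)²) + 9*2) = 83 + 4*((3 - 1*25) + 18) = 83 + 4*((3 - 25) + 18) = 83 + 4*(-22 + 18) = 83 + 4*(-4) = 83 - 16 = 67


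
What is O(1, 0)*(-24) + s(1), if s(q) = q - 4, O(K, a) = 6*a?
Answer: -3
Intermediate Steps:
s(q) = -4 + q
O(1, 0)*(-24) + s(1) = (6*0)*(-24) + (-4 + 1) = 0*(-24) - 3 = 0 - 3 = -3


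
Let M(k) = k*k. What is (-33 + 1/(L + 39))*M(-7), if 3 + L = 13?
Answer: -1616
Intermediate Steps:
L = 10 (L = -3 + 13 = 10)
M(k) = k²
(-33 + 1/(L + 39))*M(-7) = (-33 + 1/(10 + 39))*(-7)² = (-33 + 1/49)*49 = -1616/49*49 = -1616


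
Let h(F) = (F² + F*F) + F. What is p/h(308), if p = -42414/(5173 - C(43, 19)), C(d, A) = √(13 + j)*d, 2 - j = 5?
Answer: -5223991/120996097662 - 303967*√10/846972683634 ≈ -4.4310e-5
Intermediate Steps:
j = -3 (j = 2 - 1*5 = 2 - 5 = -3)
C(d, A) = d*√10 (C(d, A) = √(13 - 3)*d = √10*d = d*√10)
h(F) = F + 2*F² (h(F) = (F² + F²) + F = 2*F² + F = F + 2*F²)
p = -42414/(5173 - 43*√10) ≈ -8.4205
p/h(308) = (-73135874/8913813 - 607934*√10/8913813)/((308*(1 + 2*308))) = (-73135874/8913813 - 607934*√10/8913813)/((308*(1 + 616))) = (-73135874/8913813 - 607934*√10/8913813)/((308*617)) = (-73135874/8913813 - 607934*√10/8913813)/190036 = (-73135874/8913813 - 607934*√10/8913813)*(1/190036) = -5223991/120996097662 - 303967*√10/846972683634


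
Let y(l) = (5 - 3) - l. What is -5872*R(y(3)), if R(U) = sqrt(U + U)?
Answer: -5872*I*sqrt(2) ≈ -8304.3*I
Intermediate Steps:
y(l) = 2 - l
R(U) = sqrt(2)*sqrt(U) (R(U) = sqrt(2*U) = sqrt(2)*sqrt(U))
-5872*R(y(3)) = -5872*sqrt(2)*sqrt(2 - 1*3) = -5872*sqrt(2)*sqrt(2 - 3) = -5872*sqrt(2)*sqrt(-1) = -5872*sqrt(2)*I = -5872*I*sqrt(2)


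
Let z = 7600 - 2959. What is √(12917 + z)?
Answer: √17558 ≈ 132.51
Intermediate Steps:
z = 4641
√(12917 + z) = √(12917 + 4641) = √17558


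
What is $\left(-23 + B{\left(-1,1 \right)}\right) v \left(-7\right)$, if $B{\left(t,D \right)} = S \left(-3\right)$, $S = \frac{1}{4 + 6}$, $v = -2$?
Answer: $- \frac{1631}{5} \approx -326.2$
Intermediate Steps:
$S = \frac{1}{10} \approx 0.1$
$B{\left(t,D \right)} = - \frac{3}{10}$ ($B{\left(t,D \right)} = \frac{1}{10} \left(-3\right) = - \frac{3}{10}$)
$\left(-23 + B{\left(-1,1 \right)}\right) v \left(-7\right) = \left(-23 - \frac{3}{10}\right) \left(\left(-2\right) \left(-7\right)\right) = \left(- \frac{233}{10}\right) 14 = - \frac{1631}{5}$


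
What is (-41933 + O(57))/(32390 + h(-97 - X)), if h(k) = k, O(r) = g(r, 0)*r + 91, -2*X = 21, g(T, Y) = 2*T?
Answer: -70688/64607 ≈ -1.0941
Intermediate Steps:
X = -21/2 (X = -½*21 = -21/2 ≈ -10.500)
O(r) = 91 + 2*r² (O(r) = (2*r)*r + 91 = 2*r² + 91 = 91 + 2*r²)
(-41933 + O(57))/(32390 + h(-97 - X)) = (-41933 + (91 + 2*57²))/(32390 + (-97 - 1*(-21/2))) = (-41933 + (91 + 2*3249))/(32390 + (-97 + 21/2)) = (-41933 + (91 + 6498))/(32390 - 173/2) = (-41933 + 6589)/(64607/2) = -35344*2/64607 = -70688/64607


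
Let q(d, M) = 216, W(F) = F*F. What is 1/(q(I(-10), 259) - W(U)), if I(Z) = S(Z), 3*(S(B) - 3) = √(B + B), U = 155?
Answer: -1/23809 ≈ -4.2001e-5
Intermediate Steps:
S(B) = 3 + √2*√B/3 (S(B) = 3 + √(B + B)/3 = 3 + √(2*B)/3 = 3 + (√2*√B)/3 = 3 + √2*√B/3)
W(F) = F²
I(Z) = 3 + √2*√Z/3
1/(q(I(-10), 259) - W(U)) = 1/(216 - 1*155²) = 1/(216 - 1*24025) = 1/(216 - 24025) = 1/(-23809) = -1/23809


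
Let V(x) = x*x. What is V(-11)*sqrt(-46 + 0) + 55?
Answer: 55 + 121*I*sqrt(46) ≈ 55.0 + 820.66*I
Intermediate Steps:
V(x) = x**2
V(-11)*sqrt(-46 + 0) + 55 = (-11)**2*sqrt(-46 + 0) + 55 = 121*sqrt(-46) + 55 = 121*(I*sqrt(46)) + 55 = 121*I*sqrt(46) + 55 = 55 + 121*I*sqrt(46)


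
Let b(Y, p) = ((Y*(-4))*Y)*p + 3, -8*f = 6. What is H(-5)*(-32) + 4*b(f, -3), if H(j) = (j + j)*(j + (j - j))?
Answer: -1561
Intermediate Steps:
f = -¾ (f = -⅛*6 = -¾ ≈ -0.75000)
b(Y, p) = 3 - 4*p*Y² (b(Y, p) = ((-4*Y)*Y)*p + 3 = (-4*Y²)*p + 3 = -4*p*Y² + 3 = 3 - 4*p*Y²)
H(j) = 2*j² (H(j) = (2*j)*(j + 0) = (2*j)*j = 2*j²)
H(-5)*(-32) + 4*b(f, -3) = (2*(-5)²)*(-32) + 4*(3 - 4*(-3)*(-¾)²) = (2*25)*(-32) + 4*(3 - 4*(-3)*9/16) = 50*(-32) + 4*(3 + 27/4) = -1600 + 4*(39/4) = -1600 + 39 = -1561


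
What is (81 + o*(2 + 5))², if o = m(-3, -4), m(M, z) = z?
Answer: 2809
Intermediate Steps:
o = -4
(81 + o*(2 + 5))² = (81 - 4*(2 + 5))² = (81 - 4*7)² = (81 - 28)² = 53² = 2809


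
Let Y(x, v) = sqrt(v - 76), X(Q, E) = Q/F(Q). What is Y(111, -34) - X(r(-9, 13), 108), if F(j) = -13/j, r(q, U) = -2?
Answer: 4/13 + I*sqrt(110) ≈ 0.30769 + 10.488*I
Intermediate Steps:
X(Q, E) = -Q**2/13 (X(Q, E) = Q/((-13/Q)) = Q*(-Q/13) = -Q**2/13)
Y(x, v) = sqrt(-76 + v)
Y(111, -34) - X(r(-9, 13), 108) = sqrt(-76 - 34) - (-1)*(-2)**2/13 = sqrt(-110) - (-1)*4/13 = I*sqrt(110) - 1*(-4/13) = I*sqrt(110) + 4/13 = 4/13 + I*sqrt(110)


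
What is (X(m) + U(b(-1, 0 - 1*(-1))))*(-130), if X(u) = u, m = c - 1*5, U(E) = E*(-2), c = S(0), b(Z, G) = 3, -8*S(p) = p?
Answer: 1430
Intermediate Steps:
S(p) = -p/8
c = 0 (c = -⅛*0 = 0)
U(E) = -2*E
m = -5 (m = 0 - 1*5 = 0 - 5 = -5)
(X(m) + U(b(-1, 0 - 1*(-1))))*(-130) = (-5 - 2*3)*(-130) = (-5 - 6)*(-130) = -11*(-130) = 1430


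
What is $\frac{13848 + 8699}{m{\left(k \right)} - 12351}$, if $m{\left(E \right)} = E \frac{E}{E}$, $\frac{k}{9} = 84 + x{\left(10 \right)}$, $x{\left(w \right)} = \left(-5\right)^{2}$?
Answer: $- \frac{22547}{11370} \approx -1.983$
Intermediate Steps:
$x{\left(w \right)} = 25$
$k = 981$ ($k = 9 \left(84 + 25\right) = 9 \cdot 109 = 981$)
$m{\left(E \right)} = E$ ($m{\left(E \right)} = E 1 = E$)
$\frac{13848 + 8699}{m{\left(k \right)} - 12351} = \frac{13848 + 8699}{981 - 12351} = \frac{22547}{-11370} = 22547 \left(- \frac{1}{11370}\right) = - \frac{22547}{11370}$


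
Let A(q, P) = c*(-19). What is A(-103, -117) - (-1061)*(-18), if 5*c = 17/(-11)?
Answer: -1050067/55 ≈ -19092.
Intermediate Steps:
c = -17/55 (c = (17/(-11))/5 = (17*(-1/11))/5 = (1/5)*(-17/11) = -17/55 ≈ -0.30909)
A(q, P) = 323/55 (A(q, P) = -17/55*(-19) = 323/55)
A(-103, -117) - (-1061)*(-18) = 323/55 - (-1061)*(-18) = 323/55 - 1*19098 = 323/55 - 19098 = -1050067/55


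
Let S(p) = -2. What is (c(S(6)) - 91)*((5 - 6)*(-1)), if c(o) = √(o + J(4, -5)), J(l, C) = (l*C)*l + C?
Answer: -91 + I*√87 ≈ -91.0 + 9.3274*I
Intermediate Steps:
J(l, C) = C + C*l² (J(l, C) = (C*l)*l + C = C*l² + C = C + C*l²)
c(o) = √(-85 + o) (c(o) = √(o - 5*(1 + 4²)) = √(o - 5*(1 + 16)) = √(o - 5*17) = √(o - 85) = √(-85 + o))
(c(S(6)) - 91)*((5 - 6)*(-1)) = (√(-85 - 2) - 91)*((5 - 6)*(-1)) = (√(-87) - 91)*(-1*(-1)) = (I*√87 - 91)*1 = (-91 + I*√87)*1 = -91 + I*√87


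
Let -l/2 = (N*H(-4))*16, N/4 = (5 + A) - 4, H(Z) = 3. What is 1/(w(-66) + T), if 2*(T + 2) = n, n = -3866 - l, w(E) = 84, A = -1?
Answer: -1/1851 ≈ -0.00054025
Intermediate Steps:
N = 0 (N = 4*((5 - 1) - 4) = 4*(4 - 4) = 4*0 = 0)
l = 0 (l = -2*0*3*16 = -0*16 = -2*0 = 0)
n = -3866 (n = -3866 - 1*0 = -3866 + 0 = -3866)
T = -1935 (T = -2 + (½)*(-3866) = -2 - 1933 = -1935)
1/(w(-66) + T) = 1/(84 - 1935) = 1/(-1851) = -1/1851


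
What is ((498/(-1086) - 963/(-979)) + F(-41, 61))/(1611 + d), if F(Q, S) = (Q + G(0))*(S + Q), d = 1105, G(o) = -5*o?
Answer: -72605067/240636242 ≈ -0.30172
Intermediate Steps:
F(Q, S) = Q*(Q + S) (F(Q, S) = (Q - 5*0)*(S + Q) = (Q + 0)*(Q + S) = Q*(Q + S))
((498/(-1086) - 963/(-979)) + F(-41, 61))/(1611 + d) = ((498/(-1086) - 963/(-979)) - 41*(-41 + 61))/(1611 + 1105) = ((498*(-1/1086) - 963*(-1/979)) - 41*20)/2716 = ((-83/181 + 963/979) - 820)*(1/2716) = (93046/177199 - 820)*(1/2716) = -145210134/177199*1/2716 = -72605067/240636242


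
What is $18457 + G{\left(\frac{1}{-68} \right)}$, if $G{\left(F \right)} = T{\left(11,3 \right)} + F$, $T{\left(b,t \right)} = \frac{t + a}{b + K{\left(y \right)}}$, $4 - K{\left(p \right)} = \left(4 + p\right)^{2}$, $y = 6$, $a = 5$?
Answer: $\frac{6275343}{340} \approx 18457.0$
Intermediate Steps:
$K{\left(p \right)} = 4 - \left(4 + p\right)^{2}$
$T{\left(b,t \right)} = \frac{5 + t}{-96 + b}$ ($T{\left(b,t \right)} = \frac{t + 5}{b + \left(4 - \left(4 + 6\right)^{2}\right)} = \frac{5 + t}{b + \left(4 - 10^{2}\right)} = \frac{5 + t}{b + \left(4 - 100\right)} = \frac{5 + t}{b - 96} = \frac{5 + t}{-96 + b}$)
$G{\left(F \right)} = - \frac{8}{85} + F$ ($G{\left(F \right)} = \frac{5 + 3}{-96 + 11} + F = \frac{1}{-85} \cdot 8 + F = \left(- \frac{1}{85}\right) 8 + F = - \frac{8}{85} + F$)
$18457 + G{\left(\frac{1}{-68} \right)} = 18457 - \left(\frac{8}{85} - \frac{1}{-68}\right) = 18457 - \frac{37}{340} = \frac{6275343}{340}$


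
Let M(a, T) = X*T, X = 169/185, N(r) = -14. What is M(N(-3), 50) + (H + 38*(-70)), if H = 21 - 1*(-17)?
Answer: -95324/37 ≈ -2576.3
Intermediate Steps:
H = 38 (H = 21 + 17 = 38)
X = 169/185 (X = 169*(1/185) = 169/185 ≈ 0.91351)
M(a, T) = 169*T/185
M(N(-3), 50) + (H + 38*(-70)) = (169/185)*50 + (38 + 38*(-70)) = 1690/37 + (38 - 2660) = 1690/37 - 2622 = -95324/37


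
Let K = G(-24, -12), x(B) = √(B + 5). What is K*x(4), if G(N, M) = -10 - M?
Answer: 6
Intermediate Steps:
x(B) = √(5 + B)
K = 2 (K = -10 - 1*(-12) = -10 + 12 = 2)
K*x(4) = 2*√(5 + 4) = 2*√9 = 2*3 = 6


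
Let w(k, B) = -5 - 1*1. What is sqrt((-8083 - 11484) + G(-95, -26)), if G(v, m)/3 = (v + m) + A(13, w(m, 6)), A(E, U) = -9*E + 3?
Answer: 4*I*sqrt(1267) ≈ 142.38*I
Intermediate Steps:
w(k, B) = -6 (w(k, B) = -5 - 1 = -6)
A(E, U) = 3 - 9*E
G(v, m) = -342 + 3*m + 3*v (G(v, m) = 3*((v + m) + (3 - 9*13)) = 3*((m + v) + (3 - 117)) = 3*((m + v) - 114) = 3*(-114 + m + v) = -342 + 3*m + 3*v)
sqrt((-8083 - 11484) + G(-95, -26)) = sqrt((-8083 - 11484) + (-342 + 3*(-26) + 3*(-95))) = sqrt(-19567 + (-342 - 78 - 285)) = sqrt(-19567 - 705) = sqrt(-20272) = 4*I*sqrt(1267)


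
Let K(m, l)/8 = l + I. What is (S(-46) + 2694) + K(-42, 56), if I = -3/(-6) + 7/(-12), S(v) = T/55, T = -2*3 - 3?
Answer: 518293/165 ≈ 3141.2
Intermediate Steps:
T = -9 (T = -6 - 3 = -9)
S(v) = -9/55
I = -1/12 (I = -3*(-⅙) + 7*(-1/12) = ½ - 7/12 = -1/12 ≈ -0.083333)
K(m, l) = -⅔ + 8*l (K(m, l) = 8*(l - 1/12) = 8*(-1/12 + l) = -⅔ + 8*l)
(S(-46) + 2694) + K(-42, 56) = (-9/55 + 2694) + (-⅔ + 8*56) = 148161/55 + (-⅔ + 448) = 148161/55 + 1342/3 = 518293/165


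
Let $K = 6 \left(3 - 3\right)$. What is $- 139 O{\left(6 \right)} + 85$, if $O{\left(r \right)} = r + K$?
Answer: $-749$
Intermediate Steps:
$K = 0$ ($K = 6 \cdot 0 = 0$)
$O{\left(r \right)} = r$ ($O{\left(r \right)} = r + 0 = r$)
$- 139 O{\left(6 \right)} + 85 = \left(-139\right) 6 + 85 = -834 + 85 = -749$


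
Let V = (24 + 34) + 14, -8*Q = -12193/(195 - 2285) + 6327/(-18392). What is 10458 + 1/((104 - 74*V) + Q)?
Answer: 40197384341386/3843697177 ≈ 10458.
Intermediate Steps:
Q = -504857/735680 (Q = -(-12193/(195 - 2285) + 6327/(-18392))/8 = -(-12193/(-2090) + 6327*(-1/18392))/8 = -(-12193*(-1/2090) - 333/968)/8 = -(12193/2090 - 333/968)/8 = -⅛*504857/91960 = -504857/735680 ≈ -0.68624)
V = 72 (V = 58 + 14 = 72)
10458 + 1/((104 - 74*V) + Q) = 10458 + 1/((104 - 74*72) - 504857/735680) = 10458 + 1/((104 - 5328) - 504857/735680) = 10458 + 1/(-5224 - 504857/735680) = 10458 + 1/(-3843697177/735680) = 10458 - 735680/3843697177 = 40197384341386/3843697177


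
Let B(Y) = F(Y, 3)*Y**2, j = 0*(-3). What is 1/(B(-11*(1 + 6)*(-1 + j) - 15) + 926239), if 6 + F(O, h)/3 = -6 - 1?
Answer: 1/776323 ≈ 1.2881e-6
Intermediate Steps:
F(O, h) = -39 (F(O, h) = -18 + 3*(-6 - 1) = -18 + 3*(-7) = -18 - 21 = -39)
j = 0
B(Y) = -39*Y**2
1/(B(-11*(1 + 6)*(-1 + j) - 15) + 926239) = 1/(-39*(-11*(1 + 6)*(-1 + 0) - 15)**2 + 926239) = 1/(-39*(-77*(-1) - 15)**2 + 926239) = 1/(-39*(-11*(-7) - 15)**2 + 926239) = 1/(-39*(77 - 15)**2 + 926239) = 1/(-39*62**2 + 926239) = 1/(-39*3844 + 926239) = 1/(-149916 + 926239) = 1/776323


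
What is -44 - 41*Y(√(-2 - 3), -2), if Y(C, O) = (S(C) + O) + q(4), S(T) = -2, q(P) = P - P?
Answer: 120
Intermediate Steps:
q(P) = 0
Y(C, O) = -2 + O (Y(C, O) = (-2 + O) + 0 = -2 + O)
-44 - 41*Y(√(-2 - 3), -2) = -44 - 41*(-2 - 2) = -44 - 41*(-4) = -44 + 164 = 120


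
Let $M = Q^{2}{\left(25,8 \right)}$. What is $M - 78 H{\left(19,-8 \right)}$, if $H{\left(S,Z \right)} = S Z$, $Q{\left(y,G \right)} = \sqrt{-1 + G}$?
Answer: $11863$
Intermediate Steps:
$M = 7$ ($M = \left(\sqrt{-1 + 8}\right)^{2} = \left(\sqrt{7}\right)^{2} = 7$)
$M - 78 H{\left(19,-8 \right)} = 7 - 78 \cdot 19 \left(-8\right) = 7 - 78 \left(-152\right) = 7 - -11856 = 7 + 11856 = 11863$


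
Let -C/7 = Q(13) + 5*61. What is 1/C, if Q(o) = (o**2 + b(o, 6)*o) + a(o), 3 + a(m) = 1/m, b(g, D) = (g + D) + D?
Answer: -13/72443 ≈ -0.00017945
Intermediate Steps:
b(g, D) = g + 2*D (b(g, D) = (D + g) + D = g + 2*D)
a(m) = -3 + 1/m
Q(o) = -3 + 1/o + o**2 + o*(12 + o) (Q(o) = (o**2 + (o + 2*6)*o) + (-3 + 1/o) = (o**2 + (o + 12)*o) + (-3 + 1/o) = (o**2 + (12 + o)*o) + (-3 + 1/o) = (o**2 + o*(12 + o)) + (-3 + 1/o) = -3 + 1/o + o**2 + o*(12 + o))
C = -72443/13 (C = -7*((-3 + 1/13 + 2*13**2 + 12*13) + 5*61) = -7*((-3 + 1/13 + 2*169 + 156) + 305) = -7*((-3 + 1/13 + 338 + 156) + 305) = -7*(6384/13 + 305) = -7*10349/13 = -72443/13 ≈ -5572.5)
1/C = 1/(-72443/13) = -13/72443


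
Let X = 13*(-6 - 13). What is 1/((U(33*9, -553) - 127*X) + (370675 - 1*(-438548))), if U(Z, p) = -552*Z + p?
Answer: 1/676095 ≈ 1.4791e-6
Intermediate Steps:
X = -247 (X = 13*(-19) = -247)
U(Z, p) = p - 552*Z
1/((U(33*9, -553) - 127*X) + (370675 - 1*(-438548))) = 1/(((-553 - 18216*9) - 127*(-247)) + (370675 - 1*(-438548))) = 1/(((-553 - 552*297) + 31369) + (370675 + 438548)) = 1/(((-553 - 163944) + 31369) + 809223) = 1/((-164497 + 31369) + 809223) = 1/(-133128 + 809223) = 1/676095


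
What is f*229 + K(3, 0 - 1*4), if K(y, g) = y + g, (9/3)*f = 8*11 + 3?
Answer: 20836/3 ≈ 6945.3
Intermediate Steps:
f = 91/3 (f = (8*11 + 3)/3 = (88 + 3)/3 = (1/3)*91 = 91/3 ≈ 30.333)
K(y, g) = g + y
f*229 + K(3, 0 - 1*4) = (91/3)*229 + ((0 - 1*4) + 3) = 20839/3 + ((0 - 4) + 3) = 20839/3 + (-4 + 3) = 20839/3 - 1 = 20836/3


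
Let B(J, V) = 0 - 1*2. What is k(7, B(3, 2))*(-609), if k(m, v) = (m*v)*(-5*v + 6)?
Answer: 136416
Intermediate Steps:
B(J, V) = -2 (B(J, V) = 0 - 2 = -2)
k(m, v) = m*v*(6 - 5*v) (k(m, v) = (m*v)*(6 - 5*v) = m*v*(6 - 5*v))
k(7, B(3, 2))*(-609) = (7*(-2)*(6 - 5*(-2)))*(-609) = (7*(-2)*(6 + 10))*(-609) = (7*(-2)*16)*(-609) = -224*(-609) = 136416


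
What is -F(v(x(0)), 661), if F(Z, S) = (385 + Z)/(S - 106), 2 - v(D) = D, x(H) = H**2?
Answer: -129/185 ≈ -0.69730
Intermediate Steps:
v(D) = 2 - D
F(Z, S) = (385 + Z)/(-106 + S)
-F(v(x(0)), 661) = -(385 + (2 - 1*0**2))/(-106 + 661) = -(385 + (2 - 1*0))/555 = -(385 + (2 + 0))/555 = -(385 + 2)/555 = -387/555 = -1*129/185 = -129/185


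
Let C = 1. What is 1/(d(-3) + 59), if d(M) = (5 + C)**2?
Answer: 1/95 ≈ 0.010526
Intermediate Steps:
d(M) = 36 (d(M) = (5 + 1)**2 = 6**2 = 36)
1/(d(-3) + 59) = 1/(36 + 59) = 1/95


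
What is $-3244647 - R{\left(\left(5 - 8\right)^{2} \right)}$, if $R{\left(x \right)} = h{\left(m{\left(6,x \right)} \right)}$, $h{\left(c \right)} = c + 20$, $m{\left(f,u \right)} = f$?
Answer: $-3244673$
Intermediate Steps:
$h{\left(c \right)} = 20 + c$
$R{\left(x \right)} = 26$ ($R{\left(x \right)} = 20 + 6 = 26$)
$-3244647 - R{\left(\left(5 - 8\right)^{2} \right)} = -3244647 - 26 = -3244673$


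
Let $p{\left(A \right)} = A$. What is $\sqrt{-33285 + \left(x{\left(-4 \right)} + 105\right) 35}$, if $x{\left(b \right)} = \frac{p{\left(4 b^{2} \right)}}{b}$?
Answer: $i \sqrt{30170} \approx 173.7 i$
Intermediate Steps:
$x{\left(b \right)} = 4 b$ ($x{\left(b \right)} = \frac{4 b^{2}}{b} = 4 b$)
$\sqrt{-33285 + \left(x{\left(-4 \right)} + 105\right) 35} = \sqrt{-33285 + \left(4 \left(-4\right) + 105\right) 35} = \sqrt{-33285 + \left(-16 + 105\right) 35} = \sqrt{-33285 + 89 \cdot 35} = \sqrt{-33285 + 3115} = \sqrt{-30170} = i \sqrt{30170}$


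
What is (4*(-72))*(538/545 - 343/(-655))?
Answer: -6213024/14279 ≈ -435.12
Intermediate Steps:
(4*(-72))*(538/545 - 343/(-655)) = -288*(538*(1/545) - 343*(-1/655)) = -288*(538/545 + 343/655) = -288*21573/14279 = -6213024/14279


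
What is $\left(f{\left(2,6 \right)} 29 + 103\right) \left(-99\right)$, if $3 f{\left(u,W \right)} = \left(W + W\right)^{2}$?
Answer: $-148005$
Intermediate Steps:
$f{\left(u,W \right)} = \frac{4 W^{2}}{3}$ ($f{\left(u,W \right)} = \frac{\left(W + W\right)^{2}}{3} = \frac{\left(2 W\right)^{2}}{3} = \frac{4 W^{2}}{3}$)
$\left(f{\left(2,6 \right)} 29 + 103\right) \left(-99\right) = \left(\frac{4 \cdot 6^{2}}{3} \cdot 29 + 103\right) \left(-99\right) = \left(\frac{4}{3} \cdot 36 \cdot 29 + 103\right) \left(-99\right) = \left(48 \cdot 29 + 103\right) \left(-99\right) = \left(1392 + 103\right) \left(-99\right) = 1495 \left(-99\right) = -148005$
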